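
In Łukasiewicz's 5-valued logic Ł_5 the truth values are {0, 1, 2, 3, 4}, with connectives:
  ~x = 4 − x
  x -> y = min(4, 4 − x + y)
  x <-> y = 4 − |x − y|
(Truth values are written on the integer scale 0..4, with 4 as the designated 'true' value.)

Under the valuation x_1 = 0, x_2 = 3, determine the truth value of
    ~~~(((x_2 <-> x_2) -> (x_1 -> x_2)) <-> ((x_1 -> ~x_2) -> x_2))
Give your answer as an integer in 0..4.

x_2 <-> x_2 = 3 <-> 3 = 4
x_1 -> x_2 = 0 -> 3 = 4
(x_2 <-> x_2) -> (x_1 -> x_2) = 4 -> 4 = 4
~x_2 = ~3 = 1
x_1 -> ~x_2 = 0 -> 1 = 4
(x_1 -> ~x_2) -> x_2 = 4 -> 3 = 3
((x_2 <-> x_2) -> (x_1 -> x_2)) <-> ((x_1 -> ~x_2) -> x_2) = 4 <-> 3 = 3
~(((x_2 <-> x_2) -> (x_1 -> x_2)) <-> ((x_1 -> ~x_2) -> x_2)) = ~3 = 1
~~(((x_2 <-> x_2) -> (x_1 -> x_2)) <-> ((x_1 -> ~x_2) -> x_2)) = ~1 = 3
~~~(((x_2 <-> x_2) -> (x_1 -> x_2)) <-> ((x_1 -> ~x_2) -> x_2)) = ~3 = 1

1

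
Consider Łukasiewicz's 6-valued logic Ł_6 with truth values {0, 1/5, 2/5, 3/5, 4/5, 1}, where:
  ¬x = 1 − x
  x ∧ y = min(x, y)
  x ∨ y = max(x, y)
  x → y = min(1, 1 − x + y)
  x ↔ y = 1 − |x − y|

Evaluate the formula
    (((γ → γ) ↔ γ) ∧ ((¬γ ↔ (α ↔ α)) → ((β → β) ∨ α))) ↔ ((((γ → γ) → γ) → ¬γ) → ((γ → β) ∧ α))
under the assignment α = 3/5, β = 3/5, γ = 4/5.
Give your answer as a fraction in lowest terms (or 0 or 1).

γ → γ = 4/5 → 4/5 = 1
(γ → γ) ↔ γ = 1 ↔ 4/5 = 4/5
¬γ = ¬4/5 = 1/5
α ↔ α = 3/5 ↔ 3/5 = 1
¬γ ↔ (α ↔ α) = 1/5 ↔ 1 = 1/5
β → β = 3/5 → 3/5 = 1
(β → β) ∨ α = 1 ∨ 3/5 = 1
(¬γ ↔ (α ↔ α)) → ((β → β) ∨ α) = 1/5 → 1 = 1
((γ → γ) ↔ γ) ∧ ((¬γ ↔ (α ↔ α)) → ((β → β) ∨ α)) = 4/5 ∧ 1 = 4/5
γ → γ = 4/5 → 4/5 = 1
(γ → γ) → γ = 1 → 4/5 = 4/5
¬γ = ¬4/5 = 1/5
((γ → γ) → γ) → ¬γ = 4/5 → 1/5 = 2/5
γ → β = 4/5 → 3/5 = 4/5
(γ → β) ∧ α = 4/5 ∧ 3/5 = 3/5
(((γ → γ) → γ) → ¬γ) → ((γ → β) ∧ α) = 2/5 → 3/5 = 1
(((γ → γ) ↔ γ) ∧ ((¬γ ↔ (α ↔ α)) → ((β → β) ∨ α))) ↔ ((((γ → γ) → γ) → ¬γ) → ((γ → β) ∧ α)) = 4/5 ↔ 1 = 4/5

4/5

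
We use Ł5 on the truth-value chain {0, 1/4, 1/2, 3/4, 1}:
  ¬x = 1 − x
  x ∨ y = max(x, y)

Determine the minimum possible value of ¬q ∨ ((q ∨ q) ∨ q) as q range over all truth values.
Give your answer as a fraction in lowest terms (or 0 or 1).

Take q = 1/2:
¬q = ¬1/2 = 1/2
q ∨ q = 1/2 ∨ 1/2 = 1/2
(q ∨ q) ∨ q = 1/2 ∨ 1/2 = 1/2
¬q ∨ ((q ∨ q) ∨ q) = 1/2 ∨ 1/2 = 1/2
No assignment yields a value below 1/2, so this is the minimum.

1/2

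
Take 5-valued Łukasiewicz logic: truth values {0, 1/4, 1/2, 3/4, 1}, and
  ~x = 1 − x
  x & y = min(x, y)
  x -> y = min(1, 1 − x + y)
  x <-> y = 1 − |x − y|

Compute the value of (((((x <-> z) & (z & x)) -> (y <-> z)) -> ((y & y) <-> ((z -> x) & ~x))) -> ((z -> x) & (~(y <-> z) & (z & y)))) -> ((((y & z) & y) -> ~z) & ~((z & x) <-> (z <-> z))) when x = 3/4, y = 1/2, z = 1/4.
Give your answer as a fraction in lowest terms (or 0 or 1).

1

x <-> z = 3/4 <-> 1/4 = 1/2
z & x = 1/4 & 3/4 = 1/4
(x <-> z) & (z & x) = 1/2 & 1/4 = 1/4
y <-> z = 1/2 <-> 1/4 = 3/4
((x <-> z) & (z & x)) -> (y <-> z) = 1/4 -> 3/4 = 1
y & y = 1/2 & 1/2 = 1/2
z -> x = 1/4 -> 3/4 = 1
~x = ~3/4 = 1/4
(z -> x) & ~x = 1 & 1/4 = 1/4
(y & y) <-> ((z -> x) & ~x) = 1/2 <-> 1/4 = 3/4
(((x <-> z) & (z & x)) -> (y <-> z)) -> ((y & y) <-> ((z -> x) & ~x)) = 1 -> 3/4 = 3/4
z -> x = 1/4 -> 3/4 = 1
y <-> z = 1/2 <-> 1/4 = 3/4
~(y <-> z) = ~3/4 = 1/4
z & y = 1/4 & 1/2 = 1/4
~(y <-> z) & (z & y) = 1/4 & 1/4 = 1/4
(z -> x) & (~(y <-> z) & (z & y)) = 1 & 1/4 = 1/4
((((x <-> z) & (z & x)) -> (y <-> z)) -> ((y & y) <-> ((z -> x) & ~x))) -> ((z -> x) & (~(y <-> z) & (z & y))) = 3/4 -> 1/4 = 1/2
y & z = 1/2 & 1/4 = 1/4
(y & z) & y = 1/4 & 1/2 = 1/4
~z = ~1/4 = 3/4
((y & z) & y) -> ~z = 1/4 -> 3/4 = 1
z & x = 1/4 & 3/4 = 1/4
z <-> z = 1/4 <-> 1/4 = 1
(z & x) <-> (z <-> z) = 1/4 <-> 1 = 1/4
~((z & x) <-> (z <-> z)) = ~1/4 = 3/4
(((y & z) & y) -> ~z) & ~((z & x) <-> (z <-> z)) = 1 & 3/4 = 3/4
(((((x <-> z) & (z & x)) -> (y <-> z)) -> ((y & y) <-> ((z -> x) & ~x))) -> ((z -> x) & (~(y <-> z) & (z & y)))) -> ((((y & z) & y) -> ~z) & ~((z & x) <-> (z <-> z))) = 1/2 -> 3/4 = 1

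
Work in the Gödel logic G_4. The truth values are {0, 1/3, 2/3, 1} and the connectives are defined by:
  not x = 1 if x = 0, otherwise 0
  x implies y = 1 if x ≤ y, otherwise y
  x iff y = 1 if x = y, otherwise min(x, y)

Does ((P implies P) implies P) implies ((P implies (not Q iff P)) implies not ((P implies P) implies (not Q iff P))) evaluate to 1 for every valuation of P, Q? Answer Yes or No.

Counterexample: take P = 1/3, Q = 0.
P implies P = 1/3 implies 1/3 = 1
(P implies P) implies P = 1 implies 1/3 = 1/3
not Q = not 0 = 1
not Q iff P = 1 iff 1/3 = 1/3
P implies (not Q iff P) = 1/3 implies 1/3 = 1
P implies P = 1/3 implies 1/3 = 1
(P implies P) implies (not Q iff P) = 1 implies 1/3 = 1/3
not ((P implies P) implies (not Q iff P)) = not 1/3 = 0
(P implies (not Q iff P)) implies not ((P implies P) implies (not Q iff P)) = 1 implies 0 = 0
((P implies P) implies P) implies ((P implies (not Q iff P)) implies not ((P implies P) implies (not Q iff P))) = 1/3 implies 0 = 0
This gives 0 ≠ 1.

No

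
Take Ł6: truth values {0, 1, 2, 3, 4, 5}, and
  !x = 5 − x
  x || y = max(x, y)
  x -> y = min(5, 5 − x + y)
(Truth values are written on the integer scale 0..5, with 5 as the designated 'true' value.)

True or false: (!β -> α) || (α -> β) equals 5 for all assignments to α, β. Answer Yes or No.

No

Counterexample: take α = 1, β = 0.
!β = !0 = 5
!β -> α = 5 -> 1 = 1
α -> β = 1 -> 0 = 4
(!β -> α) || (α -> β) = 1 || 4 = 4
This gives 4 ≠ 5.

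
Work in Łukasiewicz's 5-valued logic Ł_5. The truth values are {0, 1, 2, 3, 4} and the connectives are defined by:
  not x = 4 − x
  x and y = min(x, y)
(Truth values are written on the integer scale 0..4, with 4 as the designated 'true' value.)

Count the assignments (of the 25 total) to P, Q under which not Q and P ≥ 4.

1

value 4: 1 assignment (counts)
value 3: 3 assignments
value 2: 5 assignments
value 1: 7 assignments
value 0: 9 assignments
So 1 of the 25 assignments meets the threshold.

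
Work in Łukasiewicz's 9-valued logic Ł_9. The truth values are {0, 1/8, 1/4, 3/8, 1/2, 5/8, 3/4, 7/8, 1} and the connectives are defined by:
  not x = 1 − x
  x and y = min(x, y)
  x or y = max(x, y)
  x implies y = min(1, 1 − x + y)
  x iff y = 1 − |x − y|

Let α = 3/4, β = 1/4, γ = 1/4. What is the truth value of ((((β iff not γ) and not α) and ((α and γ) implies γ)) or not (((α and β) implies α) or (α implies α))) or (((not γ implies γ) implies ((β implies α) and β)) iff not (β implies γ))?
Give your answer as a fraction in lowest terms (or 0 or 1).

not γ = not 1/4 = 3/4
β iff not γ = 1/4 iff 3/4 = 1/2
not α = not 3/4 = 1/4
(β iff not γ) and not α = 1/2 and 1/4 = 1/4
α and γ = 3/4 and 1/4 = 1/4
(α and γ) implies γ = 1/4 implies 1/4 = 1
((β iff not γ) and not α) and ((α and γ) implies γ) = 1/4 and 1 = 1/4
α and β = 3/4 and 1/4 = 1/4
(α and β) implies α = 1/4 implies 3/4 = 1
α implies α = 3/4 implies 3/4 = 1
((α and β) implies α) or (α implies α) = 1 or 1 = 1
not (((α and β) implies α) or (α implies α)) = not 1 = 0
(((β iff not γ) and not α) and ((α and γ) implies γ)) or not (((α and β) implies α) or (α implies α)) = 1/4 or 0 = 1/4
not γ = not 1/4 = 3/4
not γ implies γ = 3/4 implies 1/4 = 1/2
β implies α = 1/4 implies 3/4 = 1
(β implies α) and β = 1 and 1/4 = 1/4
(not γ implies γ) implies ((β implies α) and β) = 1/2 implies 1/4 = 3/4
β implies γ = 1/4 implies 1/4 = 1
not (β implies γ) = not 1 = 0
((not γ implies γ) implies ((β implies α) and β)) iff not (β implies γ) = 3/4 iff 0 = 1/4
((((β iff not γ) and not α) and ((α and γ) implies γ)) or not (((α and β) implies α) or (α implies α))) or (((not γ implies γ) implies ((β implies α) and β)) iff not (β implies γ)) = 1/4 or 1/4 = 1/4

1/4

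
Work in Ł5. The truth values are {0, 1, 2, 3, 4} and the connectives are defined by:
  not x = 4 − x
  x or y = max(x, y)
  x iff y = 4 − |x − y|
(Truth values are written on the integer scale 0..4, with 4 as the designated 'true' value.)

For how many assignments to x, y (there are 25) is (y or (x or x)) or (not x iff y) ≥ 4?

value 4: 12 assignments (counts)
value 3: 7 assignments
value 2: 3 assignments
value 1: 2 assignments
value 0: 1 assignment
So 12 of the 25 assignments meet the threshold.

12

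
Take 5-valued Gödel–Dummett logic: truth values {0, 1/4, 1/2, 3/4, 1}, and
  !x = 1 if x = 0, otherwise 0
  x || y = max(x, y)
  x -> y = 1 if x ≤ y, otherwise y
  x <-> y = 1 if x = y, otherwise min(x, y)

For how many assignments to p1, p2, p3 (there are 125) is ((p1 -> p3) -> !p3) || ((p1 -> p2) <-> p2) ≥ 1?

value 1: 85 assignments (counts)
value 3/4: 16 assignments
value 1/2: 12 assignments
value 1/4: 8 assignments
value 0: 4 assignments
So 85 of the 125 assignments meet the threshold.

85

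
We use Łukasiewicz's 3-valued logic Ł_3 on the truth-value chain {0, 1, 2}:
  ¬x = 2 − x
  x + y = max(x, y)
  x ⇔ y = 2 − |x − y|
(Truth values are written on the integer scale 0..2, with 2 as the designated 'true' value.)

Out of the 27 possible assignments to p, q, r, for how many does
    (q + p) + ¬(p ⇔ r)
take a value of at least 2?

17

value 2: 17 assignments (counts)
value 1: 9 assignments
value 0: 1 assignment
So 17 of the 27 assignments meet the threshold.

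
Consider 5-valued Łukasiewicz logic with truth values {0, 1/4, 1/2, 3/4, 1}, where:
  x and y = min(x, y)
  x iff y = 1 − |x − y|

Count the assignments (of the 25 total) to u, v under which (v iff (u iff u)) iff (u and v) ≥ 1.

15

value 1: 15 assignments (counts)
value 3/4: 4 assignments
value 1/2: 3 assignments
value 1/4: 2 assignments
value 0: 1 assignment
So 15 of the 25 assignments meet the threshold.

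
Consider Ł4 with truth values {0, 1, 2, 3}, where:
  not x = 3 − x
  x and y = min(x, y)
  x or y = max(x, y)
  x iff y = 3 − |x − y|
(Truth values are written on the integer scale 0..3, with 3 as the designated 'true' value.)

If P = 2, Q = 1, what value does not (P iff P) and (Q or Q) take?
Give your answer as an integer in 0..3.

0

P iff P = 2 iff 2 = 3
not (P iff P) = not 3 = 0
Q or Q = 1 or 1 = 1
not (P iff P) and (Q or Q) = 0 and 1 = 0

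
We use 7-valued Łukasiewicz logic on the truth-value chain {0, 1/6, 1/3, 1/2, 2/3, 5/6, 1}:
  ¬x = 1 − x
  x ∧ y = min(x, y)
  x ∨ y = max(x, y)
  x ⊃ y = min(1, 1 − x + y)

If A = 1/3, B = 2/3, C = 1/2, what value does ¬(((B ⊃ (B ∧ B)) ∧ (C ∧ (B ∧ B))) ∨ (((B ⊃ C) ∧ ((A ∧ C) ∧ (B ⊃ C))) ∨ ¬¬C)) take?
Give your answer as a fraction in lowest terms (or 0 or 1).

B ∧ B = 2/3 ∧ 2/3 = 2/3
B ⊃ (B ∧ B) = 2/3 ⊃ 2/3 = 1
B ∧ B = 2/3 ∧ 2/3 = 2/3
C ∧ (B ∧ B) = 1/2 ∧ 2/3 = 1/2
(B ⊃ (B ∧ B)) ∧ (C ∧ (B ∧ B)) = 1 ∧ 1/2 = 1/2
B ⊃ C = 2/3 ⊃ 1/2 = 5/6
A ∧ C = 1/3 ∧ 1/2 = 1/3
B ⊃ C = 2/3 ⊃ 1/2 = 5/6
(A ∧ C) ∧ (B ⊃ C) = 1/3 ∧ 5/6 = 1/3
(B ⊃ C) ∧ ((A ∧ C) ∧ (B ⊃ C)) = 5/6 ∧ 1/3 = 1/3
¬C = ¬1/2 = 1/2
¬¬C = ¬1/2 = 1/2
((B ⊃ C) ∧ ((A ∧ C) ∧ (B ⊃ C))) ∨ ¬¬C = 1/3 ∨ 1/2 = 1/2
((B ⊃ (B ∧ B)) ∧ (C ∧ (B ∧ B))) ∨ (((B ⊃ C) ∧ ((A ∧ C) ∧ (B ⊃ C))) ∨ ¬¬C) = 1/2 ∨ 1/2 = 1/2
¬(((B ⊃ (B ∧ B)) ∧ (C ∧ (B ∧ B))) ∨ (((B ⊃ C) ∧ ((A ∧ C) ∧ (B ⊃ C))) ∨ ¬¬C)) = ¬1/2 = 1/2

1/2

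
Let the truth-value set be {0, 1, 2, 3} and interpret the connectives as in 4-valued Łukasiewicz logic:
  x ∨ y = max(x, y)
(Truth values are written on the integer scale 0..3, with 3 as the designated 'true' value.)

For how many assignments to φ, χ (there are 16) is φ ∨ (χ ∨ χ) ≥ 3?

7

φ = 0, χ = 0 ↦ 0  <
φ = 0, χ = 1 ↦ 1  <
φ = 0, χ = 2 ↦ 2  <
φ = 0, χ = 3 ↦ 3  ≥
φ = 1, χ = 0 ↦ 1  <
φ = 1, χ = 1 ↦ 1  <
φ = 1, χ = 2 ↦ 2  <
φ = 1, χ = 3 ↦ 3  ≥
φ = 2, χ = 0 ↦ 2  <
φ = 2, χ = 1 ↦ 2  <
φ = 2, χ = 2 ↦ 2  <
φ = 2, χ = 3 ↦ 3  ≥
φ = 3, χ = 0 ↦ 3  ≥
φ = 3, χ = 1 ↦ 3  ≥
φ = 3, χ = 2 ↦ 3  ≥
φ = 3, χ = 3 ↦ 3  ≥
So 7 of the 16 assignments meet the threshold.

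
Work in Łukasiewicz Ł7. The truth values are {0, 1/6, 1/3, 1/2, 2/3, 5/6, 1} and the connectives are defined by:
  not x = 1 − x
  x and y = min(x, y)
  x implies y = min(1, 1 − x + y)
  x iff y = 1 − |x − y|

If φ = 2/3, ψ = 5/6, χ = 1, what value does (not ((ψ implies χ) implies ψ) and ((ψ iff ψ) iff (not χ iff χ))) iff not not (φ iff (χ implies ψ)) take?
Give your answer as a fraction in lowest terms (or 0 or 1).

1/6

ψ implies χ = 5/6 implies 1 = 1
(ψ implies χ) implies ψ = 1 implies 5/6 = 5/6
not ((ψ implies χ) implies ψ) = not 5/6 = 1/6
ψ iff ψ = 5/6 iff 5/6 = 1
not χ = not 1 = 0
not χ iff χ = 0 iff 1 = 0
(ψ iff ψ) iff (not χ iff χ) = 1 iff 0 = 0
not ((ψ implies χ) implies ψ) and ((ψ iff ψ) iff (not χ iff χ)) = 1/6 and 0 = 0
χ implies ψ = 1 implies 5/6 = 5/6
φ iff (χ implies ψ) = 2/3 iff 5/6 = 5/6
not (φ iff (χ implies ψ)) = not 5/6 = 1/6
not not (φ iff (χ implies ψ)) = not 1/6 = 5/6
(not ((ψ implies χ) implies ψ) and ((ψ iff ψ) iff (not χ iff χ))) iff not not (φ iff (χ implies ψ)) = 0 iff 5/6 = 1/6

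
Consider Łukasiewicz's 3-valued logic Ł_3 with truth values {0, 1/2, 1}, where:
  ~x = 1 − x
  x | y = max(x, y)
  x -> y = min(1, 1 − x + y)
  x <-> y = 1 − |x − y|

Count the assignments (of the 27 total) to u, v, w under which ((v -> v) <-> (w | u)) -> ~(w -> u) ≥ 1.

9

value 1: 9 assignments (counts)
value 1/2: 9 assignments
value 0: 9 assignments
So 9 of the 27 assignments meet the threshold.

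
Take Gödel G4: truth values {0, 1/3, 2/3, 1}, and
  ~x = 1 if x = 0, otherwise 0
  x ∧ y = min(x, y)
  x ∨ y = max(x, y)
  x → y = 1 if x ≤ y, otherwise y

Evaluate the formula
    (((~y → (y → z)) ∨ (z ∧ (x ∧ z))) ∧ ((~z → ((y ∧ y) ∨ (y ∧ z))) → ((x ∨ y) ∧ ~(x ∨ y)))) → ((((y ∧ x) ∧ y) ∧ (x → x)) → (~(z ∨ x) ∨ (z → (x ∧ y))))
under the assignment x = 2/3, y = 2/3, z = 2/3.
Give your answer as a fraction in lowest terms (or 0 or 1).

~y = ~2/3 = 0
y → z = 2/3 → 2/3 = 1
~y → (y → z) = 0 → 1 = 1
x ∧ z = 2/3 ∧ 2/3 = 2/3
z ∧ (x ∧ z) = 2/3 ∧ 2/3 = 2/3
(~y → (y → z)) ∨ (z ∧ (x ∧ z)) = 1 ∨ 2/3 = 1
~z = ~2/3 = 0
y ∧ y = 2/3 ∧ 2/3 = 2/3
y ∧ z = 2/3 ∧ 2/3 = 2/3
(y ∧ y) ∨ (y ∧ z) = 2/3 ∨ 2/3 = 2/3
~z → ((y ∧ y) ∨ (y ∧ z)) = 0 → 2/3 = 1
x ∨ y = 2/3 ∨ 2/3 = 2/3
x ∨ y = 2/3 ∨ 2/3 = 2/3
~(x ∨ y) = ~2/3 = 0
(x ∨ y) ∧ ~(x ∨ y) = 2/3 ∧ 0 = 0
(~z → ((y ∧ y) ∨ (y ∧ z))) → ((x ∨ y) ∧ ~(x ∨ y)) = 1 → 0 = 0
((~y → (y → z)) ∨ (z ∧ (x ∧ z))) ∧ ((~z → ((y ∧ y) ∨ (y ∧ z))) → ((x ∨ y) ∧ ~(x ∨ y))) = 1 ∧ 0 = 0
y ∧ x = 2/3 ∧ 2/3 = 2/3
(y ∧ x) ∧ y = 2/3 ∧ 2/3 = 2/3
x → x = 2/3 → 2/3 = 1
((y ∧ x) ∧ y) ∧ (x → x) = 2/3 ∧ 1 = 2/3
z ∨ x = 2/3 ∨ 2/3 = 2/3
~(z ∨ x) = ~2/3 = 0
x ∧ y = 2/3 ∧ 2/3 = 2/3
z → (x ∧ y) = 2/3 → 2/3 = 1
~(z ∨ x) ∨ (z → (x ∧ y)) = 0 ∨ 1 = 1
(((y ∧ x) ∧ y) ∧ (x → x)) → (~(z ∨ x) ∨ (z → (x ∧ y))) = 2/3 → 1 = 1
(((~y → (y → z)) ∨ (z ∧ (x ∧ z))) ∧ ((~z → ((y ∧ y) ∨ (y ∧ z))) → ((x ∨ y) ∧ ~(x ∨ y)))) → ((((y ∧ x) ∧ y) ∧ (x → x)) → (~(z ∨ x) ∨ (z → (x ∧ y)))) = 0 → 1 = 1

1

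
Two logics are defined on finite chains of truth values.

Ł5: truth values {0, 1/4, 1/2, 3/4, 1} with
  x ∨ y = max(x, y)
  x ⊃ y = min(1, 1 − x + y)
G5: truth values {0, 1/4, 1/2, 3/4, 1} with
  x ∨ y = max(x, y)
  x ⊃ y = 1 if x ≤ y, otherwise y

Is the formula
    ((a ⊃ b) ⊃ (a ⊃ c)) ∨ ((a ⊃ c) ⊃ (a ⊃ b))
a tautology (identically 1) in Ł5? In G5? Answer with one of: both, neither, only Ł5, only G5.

In Ł5: every assignment gives 1 — tautology.
In G5: every assignment gives 1 — tautology.

both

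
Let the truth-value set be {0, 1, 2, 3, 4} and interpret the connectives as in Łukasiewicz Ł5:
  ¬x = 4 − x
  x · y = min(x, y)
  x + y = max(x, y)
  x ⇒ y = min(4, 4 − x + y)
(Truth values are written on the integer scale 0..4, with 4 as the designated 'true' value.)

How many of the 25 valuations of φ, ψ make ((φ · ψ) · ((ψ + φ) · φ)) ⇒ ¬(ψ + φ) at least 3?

19

value 4: 15 assignments (counts)
value 3: 4 assignments (counts)
value 2: 3 assignments
value 1: 2 assignments
value 0: 1 assignment
So 19 of the 25 assignments meet the threshold.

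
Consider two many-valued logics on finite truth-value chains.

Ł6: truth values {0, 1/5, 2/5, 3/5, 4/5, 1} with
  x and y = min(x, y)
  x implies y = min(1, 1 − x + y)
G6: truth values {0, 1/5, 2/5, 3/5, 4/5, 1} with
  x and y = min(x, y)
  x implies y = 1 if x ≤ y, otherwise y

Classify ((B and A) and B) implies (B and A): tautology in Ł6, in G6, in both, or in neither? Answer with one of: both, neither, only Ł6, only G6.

both

In Ł6: every assignment gives 1 — tautology.
In G6: every assignment gives 1 — tautology.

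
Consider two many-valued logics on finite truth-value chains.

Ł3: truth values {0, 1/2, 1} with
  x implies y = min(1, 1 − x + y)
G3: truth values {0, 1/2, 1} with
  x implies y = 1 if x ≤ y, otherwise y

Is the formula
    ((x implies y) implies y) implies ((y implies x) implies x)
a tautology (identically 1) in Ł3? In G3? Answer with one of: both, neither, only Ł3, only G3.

only Ł3

In Ł3: every assignment gives 1 — tautology.
In G3: at x = 1/2, y = 0 the value is 1/2 — not a tautology.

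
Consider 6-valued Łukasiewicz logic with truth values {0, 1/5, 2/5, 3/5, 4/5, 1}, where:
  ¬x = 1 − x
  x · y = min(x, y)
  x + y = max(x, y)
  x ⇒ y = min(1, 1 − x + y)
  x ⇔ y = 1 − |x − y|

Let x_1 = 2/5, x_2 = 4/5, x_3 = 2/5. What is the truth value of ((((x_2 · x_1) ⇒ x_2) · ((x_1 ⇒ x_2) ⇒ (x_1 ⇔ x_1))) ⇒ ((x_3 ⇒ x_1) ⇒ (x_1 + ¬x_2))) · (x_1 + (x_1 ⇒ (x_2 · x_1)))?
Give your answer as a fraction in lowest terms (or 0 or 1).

x_2 · x_1 = 4/5 · 2/5 = 2/5
(x_2 · x_1) ⇒ x_2 = 2/5 ⇒ 4/5 = 1
x_1 ⇒ x_2 = 2/5 ⇒ 4/5 = 1
x_1 ⇔ x_1 = 2/5 ⇔ 2/5 = 1
(x_1 ⇒ x_2) ⇒ (x_1 ⇔ x_1) = 1 ⇒ 1 = 1
((x_2 · x_1) ⇒ x_2) · ((x_1 ⇒ x_2) ⇒ (x_1 ⇔ x_1)) = 1 · 1 = 1
x_3 ⇒ x_1 = 2/5 ⇒ 2/5 = 1
¬x_2 = ¬4/5 = 1/5
x_1 + ¬x_2 = 2/5 + 1/5 = 2/5
(x_3 ⇒ x_1) ⇒ (x_1 + ¬x_2) = 1 ⇒ 2/5 = 2/5
(((x_2 · x_1) ⇒ x_2) · ((x_1 ⇒ x_2) ⇒ (x_1 ⇔ x_1))) ⇒ ((x_3 ⇒ x_1) ⇒ (x_1 + ¬x_2)) = 1 ⇒ 2/5 = 2/5
x_2 · x_1 = 4/5 · 2/5 = 2/5
x_1 ⇒ (x_2 · x_1) = 2/5 ⇒ 2/5 = 1
x_1 + (x_1 ⇒ (x_2 · x_1)) = 2/5 + 1 = 1
((((x_2 · x_1) ⇒ x_2) · ((x_1 ⇒ x_2) ⇒ (x_1 ⇔ x_1))) ⇒ ((x_3 ⇒ x_1) ⇒ (x_1 + ¬x_2))) · (x_1 + (x_1 ⇒ (x_2 · x_1))) = 2/5 · 1 = 2/5

2/5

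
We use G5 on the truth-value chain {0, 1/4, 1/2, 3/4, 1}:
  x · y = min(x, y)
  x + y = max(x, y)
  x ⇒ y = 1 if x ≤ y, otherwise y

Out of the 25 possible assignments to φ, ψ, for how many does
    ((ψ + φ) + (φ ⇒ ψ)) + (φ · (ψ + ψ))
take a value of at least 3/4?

22

value 1: 19 assignments (counts)
value 3/4: 3 assignments (counts)
value 1/2: 2 assignments
value 1/4: 1 assignment
So 22 of the 25 assignments meet the threshold.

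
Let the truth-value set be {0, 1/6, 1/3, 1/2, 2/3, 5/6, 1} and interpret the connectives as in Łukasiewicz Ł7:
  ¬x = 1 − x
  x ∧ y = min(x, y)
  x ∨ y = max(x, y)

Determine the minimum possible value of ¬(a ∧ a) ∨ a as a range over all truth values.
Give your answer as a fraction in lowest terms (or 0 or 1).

1/2

Take a = 1/2:
a ∧ a = 1/2 ∧ 1/2 = 1/2
¬(a ∧ a) = ¬1/2 = 1/2
¬(a ∧ a) ∨ a = 1/2 ∨ 1/2 = 1/2
No assignment yields a value below 1/2, so this is the minimum.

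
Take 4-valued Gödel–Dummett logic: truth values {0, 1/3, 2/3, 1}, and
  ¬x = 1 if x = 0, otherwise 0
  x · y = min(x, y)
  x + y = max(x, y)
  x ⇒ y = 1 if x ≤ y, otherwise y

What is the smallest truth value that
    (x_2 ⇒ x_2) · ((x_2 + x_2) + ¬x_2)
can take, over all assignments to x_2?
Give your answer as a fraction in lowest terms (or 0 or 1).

Take x_2 = 1/3:
x_2 ⇒ x_2 = 1/3 ⇒ 1/3 = 1
x_2 + x_2 = 1/3 + 1/3 = 1/3
¬x_2 = ¬1/3 = 0
(x_2 + x_2) + ¬x_2 = 1/3 + 0 = 1/3
(x_2 ⇒ x_2) · ((x_2 + x_2) + ¬x_2) = 1 · 1/3 = 1/3
No assignment yields a value below 1/3, so this is the minimum.

1/3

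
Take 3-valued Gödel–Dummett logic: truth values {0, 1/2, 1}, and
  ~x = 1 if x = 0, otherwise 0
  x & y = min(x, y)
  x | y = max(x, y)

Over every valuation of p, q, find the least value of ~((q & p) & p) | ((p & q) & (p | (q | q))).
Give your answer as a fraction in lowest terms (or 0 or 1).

1/2

Take p = 1/2, q = 1/2:
q & p = 1/2 & 1/2 = 1/2
(q & p) & p = 1/2 & 1/2 = 1/2
~((q & p) & p) = ~1/2 = 0
p & q = 1/2 & 1/2 = 1/2
q | q = 1/2 | 1/2 = 1/2
p | (q | q) = 1/2 | 1/2 = 1/2
(p & q) & (p | (q | q)) = 1/2 & 1/2 = 1/2
~((q & p) & p) | ((p & q) & (p | (q | q))) = 0 | 1/2 = 1/2
No assignment yields a value below 1/2, so this is the minimum.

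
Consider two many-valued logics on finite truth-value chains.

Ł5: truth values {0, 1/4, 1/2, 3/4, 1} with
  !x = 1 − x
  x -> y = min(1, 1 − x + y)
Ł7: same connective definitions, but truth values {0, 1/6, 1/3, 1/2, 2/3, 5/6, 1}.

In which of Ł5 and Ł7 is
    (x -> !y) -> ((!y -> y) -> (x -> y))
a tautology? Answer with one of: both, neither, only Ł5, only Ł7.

In Ł5: every assignment gives 1 — tautology.
In Ł7: every assignment gives 1 — tautology.

both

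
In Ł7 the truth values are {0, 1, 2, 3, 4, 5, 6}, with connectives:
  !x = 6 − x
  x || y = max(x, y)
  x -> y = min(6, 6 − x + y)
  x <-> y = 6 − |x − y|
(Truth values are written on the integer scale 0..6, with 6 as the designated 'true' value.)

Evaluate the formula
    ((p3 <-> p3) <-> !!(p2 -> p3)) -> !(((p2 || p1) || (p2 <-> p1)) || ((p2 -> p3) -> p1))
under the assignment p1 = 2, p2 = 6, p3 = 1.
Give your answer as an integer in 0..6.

p3 <-> p3 = 1 <-> 1 = 6
p2 -> p3 = 6 -> 1 = 1
!(p2 -> p3) = !1 = 5
!!(p2 -> p3) = !5 = 1
(p3 <-> p3) <-> !!(p2 -> p3) = 6 <-> 1 = 1
p2 || p1 = 6 || 2 = 6
p2 <-> p1 = 6 <-> 2 = 2
(p2 || p1) || (p2 <-> p1) = 6 || 2 = 6
p2 -> p3 = 6 -> 1 = 1
(p2 -> p3) -> p1 = 1 -> 2 = 6
((p2 || p1) || (p2 <-> p1)) || ((p2 -> p3) -> p1) = 6 || 6 = 6
!(((p2 || p1) || (p2 <-> p1)) || ((p2 -> p3) -> p1)) = !6 = 0
((p3 <-> p3) <-> !!(p2 -> p3)) -> !(((p2 || p1) || (p2 <-> p1)) || ((p2 -> p3) -> p1)) = 1 -> 0 = 5

5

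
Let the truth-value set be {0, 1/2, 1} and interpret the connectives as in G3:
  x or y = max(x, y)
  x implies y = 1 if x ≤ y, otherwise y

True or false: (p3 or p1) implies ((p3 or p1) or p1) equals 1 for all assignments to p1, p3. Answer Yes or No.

p1 = 0, p3 = 0 ↦ 1
p1 = 0, p3 = 1/2 ↦ 1
p1 = 0, p3 = 1 ↦ 1
p1 = 1/2, p3 = 0 ↦ 1
p1 = 1/2, p3 = 1/2 ↦ 1
p1 = 1/2, p3 = 1 ↦ 1
p1 = 1, p3 = 0 ↦ 1
p1 = 1, p3 = 1/2 ↦ 1
p1 = 1, p3 = 1 ↦ 1
Every assignment gives a value ≥ 1.

Yes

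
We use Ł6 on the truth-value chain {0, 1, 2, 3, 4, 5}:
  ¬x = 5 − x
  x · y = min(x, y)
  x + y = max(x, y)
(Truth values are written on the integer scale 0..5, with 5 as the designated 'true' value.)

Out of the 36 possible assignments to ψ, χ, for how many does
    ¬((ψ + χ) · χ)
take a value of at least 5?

value 5: 6 assignments (counts)
value 4: 6 assignments
value 3: 6 assignments
value 2: 6 assignments
value 1: 6 assignments
value 0: 6 assignments
So 6 of the 36 assignments meet the threshold.

6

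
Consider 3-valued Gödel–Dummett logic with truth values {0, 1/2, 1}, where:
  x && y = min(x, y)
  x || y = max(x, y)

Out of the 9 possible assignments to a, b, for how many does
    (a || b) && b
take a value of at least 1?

3

a = 0, b = 0 ↦ 0  <
a = 0, b = 1/2 ↦ 1/2  <
a = 0, b = 1 ↦ 1  ≥
a = 1/2, b = 0 ↦ 0  <
a = 1/2, b = 1/2 ↦ 1/2  <
a = 1/2, b = 1 ↦ 1  ≥
a = 1, b = 0 ↦ 0  <
a = 1, b = 1/2 ↦ 1/2  <
a = 1, b = 1 ↦ 1  ≥
So 3 of the 9 assignments meet the threshold.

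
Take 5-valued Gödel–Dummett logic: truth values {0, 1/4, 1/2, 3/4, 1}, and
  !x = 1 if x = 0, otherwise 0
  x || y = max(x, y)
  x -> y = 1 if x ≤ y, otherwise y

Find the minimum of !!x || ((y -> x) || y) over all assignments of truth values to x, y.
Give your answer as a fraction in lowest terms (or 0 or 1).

1/4

Take x = 0, y = 1/4:
!x = !0 = 1
!!x = !1 = 0
y -> x = 1/4 -> 0 = 0
(y -> x) || y = 0 || 1/4 = 1/4
!!x || ((y -> x) || y) = 0 || 1/4 = 1/4
No assignment yields a value below 1/4, so this is the minimum.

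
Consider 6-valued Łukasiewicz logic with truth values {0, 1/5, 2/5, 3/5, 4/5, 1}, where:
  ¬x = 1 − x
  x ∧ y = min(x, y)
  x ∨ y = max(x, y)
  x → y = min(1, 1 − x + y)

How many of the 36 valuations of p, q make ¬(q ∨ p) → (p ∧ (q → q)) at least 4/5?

value 1: 24 assignments (counts)
value 4/5: 5 assignments (counts)
value 3/5: 2 assignments
value 2/5: 3 assignments
value 1/5: 1 assignment
value 0: 1 assignment
So 29 of the 36 assignments meet the threshold.

29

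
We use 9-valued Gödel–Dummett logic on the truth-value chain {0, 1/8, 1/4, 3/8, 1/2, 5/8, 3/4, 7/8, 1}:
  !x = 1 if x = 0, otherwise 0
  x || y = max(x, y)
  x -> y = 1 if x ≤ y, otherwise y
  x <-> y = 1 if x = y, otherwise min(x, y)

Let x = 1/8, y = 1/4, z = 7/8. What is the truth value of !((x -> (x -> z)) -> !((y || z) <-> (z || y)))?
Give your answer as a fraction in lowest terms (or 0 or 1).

x -> z = 1/8 -> 7/8 = 1
x -> (x -> z) = 1/8 -> 1 = 1
y || z = 1/4 || 7/8 = 7/8
z || y = 7/8 || 1/4 = 7/8
(y || z) <-> (z || y) = 7/8 <-> 7/8 = 1
!((y || z) <-> (z || y)) = !1 = 0
(x -> (x -> z)) -> !((y || z) <-> (z || y)) = 1 -> 0 = 0
!((x -> (x -> z)) -> !((y || z) <-> (z || y))) = !0 = 1

1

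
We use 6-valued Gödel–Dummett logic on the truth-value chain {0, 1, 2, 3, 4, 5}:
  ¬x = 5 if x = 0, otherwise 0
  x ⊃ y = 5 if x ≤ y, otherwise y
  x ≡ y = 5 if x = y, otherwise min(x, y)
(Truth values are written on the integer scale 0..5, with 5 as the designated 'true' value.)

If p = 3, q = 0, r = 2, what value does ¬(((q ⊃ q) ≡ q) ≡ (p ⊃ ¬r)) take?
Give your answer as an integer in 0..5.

0

q ⊃ q = 0 ⊃ 0 = 5
(q ⊃ q) ≡ q = 5 ≡ 0 = 0
¬r = ¬2 = 0
p ⊃ ¬r = 3 ⊃ 0 = 0
((q ⊃ q) ≡ q) ≡ (p ⊃ ¬r) = 0 ≡ 0 = 5
¬(((q ⊃ q) ≡ q) ≡ (p ⊃ ¬r)) = ¬5 = 0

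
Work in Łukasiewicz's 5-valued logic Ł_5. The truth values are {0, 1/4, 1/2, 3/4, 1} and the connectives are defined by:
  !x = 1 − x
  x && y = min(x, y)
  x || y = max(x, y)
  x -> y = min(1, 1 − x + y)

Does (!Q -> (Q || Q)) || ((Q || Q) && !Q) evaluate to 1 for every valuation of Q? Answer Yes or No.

Counterexample: take Q = 0.
!Q = !0 = 1
Q || Q = 0 || 0 = 0
!Q -> (Q || Q) = 1 -> 0 = 0
Q || Q = 0 || 0 = 0
!Q = !0 = 1
(Q || Q) && !Q = 0 && 1 = 0
(!Q -> (Q || Q)) || ((Q || Q) && !Q) = 0 || 0 = 0
This gives 0 ≠ 1.

No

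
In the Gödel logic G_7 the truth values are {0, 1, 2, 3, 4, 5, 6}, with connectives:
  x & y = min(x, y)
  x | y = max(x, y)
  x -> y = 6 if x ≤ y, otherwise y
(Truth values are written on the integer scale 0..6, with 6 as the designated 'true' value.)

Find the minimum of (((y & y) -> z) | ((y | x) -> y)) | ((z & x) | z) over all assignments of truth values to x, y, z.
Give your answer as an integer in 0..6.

Take x = 2, y = 1, z = 0:
y & y = 1 & 1 = 1
(y & y) -> z = 1 -> 0 = 0
y | x = 1 | 2 = 2
(y | x) -> y = 2 -> 1 = 1
((y & y) -> z) | ((y | x) -> y) = 0 | 1 = 1
z & x = 0 & 2 = 0
(z & x) | z = 0 | 0 = 0
(((y & y) -> z) | ((y | x) -> y)) | ((z & x) | z) = 1 | 0 = 1
No assignment yields a value below 1, so this is the minimum.

1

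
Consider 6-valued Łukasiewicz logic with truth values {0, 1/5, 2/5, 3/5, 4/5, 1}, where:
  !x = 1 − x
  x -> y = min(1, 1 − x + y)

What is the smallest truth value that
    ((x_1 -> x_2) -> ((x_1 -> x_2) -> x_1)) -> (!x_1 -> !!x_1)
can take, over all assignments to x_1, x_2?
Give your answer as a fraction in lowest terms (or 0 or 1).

Take x_1 = 1/5, x_2 = 0:
x_1 -> x_2 = 1/5 -> 0 = 4/5
x_1 -> x_2 = 1/5 -> 0 = 4/5
(x_1 -> x_2) -> x_1 = 4/5 -> 1/5 = 2/5
(x_1 -> x_2) -> ((x_1 -> x_2) -> x_1) = 4/5 -> 2/5 = 3/5
!x_1 = !1/5 = 4/5
!x_1 = !1/5 = 4/5
!!x_1 = !4/5 = 1/5
!x_1 -> !!x_1 = 4/5 -> 1/5 = 2/5
((x_1 -> x_2) -> ((x_1 -> x_2) -> x_1)) -> (!x_1 -> !!x_1) = 3/5 -> 2/5 = 4/5
No assignment yields a value below 4/5, so this is the minimum.

4/5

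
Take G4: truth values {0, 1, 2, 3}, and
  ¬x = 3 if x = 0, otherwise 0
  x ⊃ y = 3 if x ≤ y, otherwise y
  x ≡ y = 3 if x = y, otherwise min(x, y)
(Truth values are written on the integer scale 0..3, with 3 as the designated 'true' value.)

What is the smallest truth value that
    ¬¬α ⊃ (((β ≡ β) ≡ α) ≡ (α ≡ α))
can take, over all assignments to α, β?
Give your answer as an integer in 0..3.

1

Take α = 1, β = 0:
¬α = ¬1 = 0
¬¬α = ¬0 = 3
β ≡ β = 0 ≡ 0 = 3
(β ≡ β) ≡ α = 3 ≡ 1 = 1
α ≡ α = 1 ≡ 1 = 3
((β ≡ β) ≡ α) ≡ (α ≡ α) = 1 ≡ 3 = 1
¬¬α ⊃ (((β ≡ β) ≡ α) ≡ (α ≡ α)) = 3 ⊃ 1 = 1
No assignment yields a value below 1, so this is the minimum.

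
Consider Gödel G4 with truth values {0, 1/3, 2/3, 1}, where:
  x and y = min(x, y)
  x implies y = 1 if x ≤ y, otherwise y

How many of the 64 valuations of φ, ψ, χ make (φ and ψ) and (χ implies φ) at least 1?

value 1: 4 assignments (counts)
value 2/3: 12 assignments
value 1/3: 20 assignments
value 0: 28 assignments
So 4 of the 64 assignments meet the threshold.

4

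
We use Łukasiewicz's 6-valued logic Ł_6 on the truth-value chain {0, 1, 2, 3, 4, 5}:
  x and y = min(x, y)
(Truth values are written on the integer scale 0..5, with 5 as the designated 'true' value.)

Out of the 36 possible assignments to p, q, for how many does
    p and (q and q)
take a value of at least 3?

9

value 5: 1 assignment (counts)
value 4: 3 assignments (counts)
value 3: 5 assignments (counts)
value 2: 7 assignments
value 1: 9 assignments
value 0: 11 assignments
So 9 of the 36 assignments meet the threshold.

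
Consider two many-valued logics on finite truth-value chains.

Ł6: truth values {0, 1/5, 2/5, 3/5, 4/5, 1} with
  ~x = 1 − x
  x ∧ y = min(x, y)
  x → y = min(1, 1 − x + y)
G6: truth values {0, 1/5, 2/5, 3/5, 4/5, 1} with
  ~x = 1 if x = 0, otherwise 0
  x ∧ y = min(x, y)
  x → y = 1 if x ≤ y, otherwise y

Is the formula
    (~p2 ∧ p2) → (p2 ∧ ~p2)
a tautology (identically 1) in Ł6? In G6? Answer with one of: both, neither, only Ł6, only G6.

both

In Ł6: every assignment gives 1 — tautology.
In G6: every assignment gives 1 — tautology.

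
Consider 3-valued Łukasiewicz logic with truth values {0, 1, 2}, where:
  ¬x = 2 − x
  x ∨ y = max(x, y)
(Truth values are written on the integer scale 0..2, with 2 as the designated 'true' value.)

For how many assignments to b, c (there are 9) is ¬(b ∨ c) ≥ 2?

1

b = 0, c = 0 ↦ 2  ≥
b = 0, c = 1 ↦ 1  <
b = 0, c = 2 ↦ 0  <
b = 1, c = 0 ↦ 1  <
b = 1, c = 1 ↦ 1  <
b = 1, c = 2 ↦ 0  <
b = 2, c = 0 ↦ 0  <
b = 2, c = 1 ↦ 0  <
b = 2, c = 2 ↦ 0  <
So 1 of the 9 assignments meets the threshold.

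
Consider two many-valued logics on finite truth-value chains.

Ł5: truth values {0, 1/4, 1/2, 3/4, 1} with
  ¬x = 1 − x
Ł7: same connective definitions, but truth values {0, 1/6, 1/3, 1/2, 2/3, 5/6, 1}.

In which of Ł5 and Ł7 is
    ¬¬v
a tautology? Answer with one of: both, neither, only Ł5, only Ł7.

In Ł5: at v = 0 the value is 0 — not a tautology.
In Ł7: at v = 0 the value is 0 — not a tautology.

neither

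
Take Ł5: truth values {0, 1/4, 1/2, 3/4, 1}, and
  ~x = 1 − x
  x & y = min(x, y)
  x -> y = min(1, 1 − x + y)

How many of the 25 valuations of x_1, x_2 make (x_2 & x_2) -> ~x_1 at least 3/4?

19

value 1: 15 assignments (counts)
value 3/4: 4 assignments (counts)
value 1/2: 3 assignments
value 1/4: 2 assignments
value 0: 1 assignment
So 19 of the 25 assignments meet the threshold.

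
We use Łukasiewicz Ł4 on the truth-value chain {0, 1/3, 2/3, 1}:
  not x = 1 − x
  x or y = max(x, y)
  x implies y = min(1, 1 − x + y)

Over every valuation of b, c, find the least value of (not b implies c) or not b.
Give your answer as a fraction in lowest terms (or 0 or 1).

2/3

Take b = 1/3, c = 0:
not b = not 1/3 = 2/3
not b implies c = 2/3 implies 0 = 1/3
not b = not 1/3 = 2/3
(not b implies c) or not b = 1/3 or 2/3 = 2/3
No assignment yields a value below 2/3, so this is the minimum.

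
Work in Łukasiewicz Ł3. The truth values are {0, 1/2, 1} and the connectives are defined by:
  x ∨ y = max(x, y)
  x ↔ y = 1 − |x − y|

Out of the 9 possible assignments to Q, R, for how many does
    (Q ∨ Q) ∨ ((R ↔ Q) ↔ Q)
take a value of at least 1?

6

Q = 0, R = 0 ↦ 0  <
Q = 0, R = 1/2 ↦ 1/2  <
Q = 0, R = 1 ↦ 1  ≥
Q = 1/2, R = 0 ↦ 1  ≥
Q = 1/2, R = 1/2 ↦ 1/2  <
Q = 1/2, R = 1 ↦ 1  ≥
Q = 1, R = 0 ↦ 1  ≥
Q = 1, R = 1/2 ↦ 1  ≥
Q = 1, R = 1 ↦ 1  ≥
So 6 of the 9 assignments meet the threshold.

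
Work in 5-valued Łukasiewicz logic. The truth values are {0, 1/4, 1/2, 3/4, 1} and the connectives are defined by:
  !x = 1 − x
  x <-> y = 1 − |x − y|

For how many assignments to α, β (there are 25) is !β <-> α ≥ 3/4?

value 1: 5 assignments (counts)
value 3/4: 8 assignments (counts)
value 1/2: 6 assignments
value 1/4: 4 assignments
value 0: 2 assignments
So 13 of the 25 assignments meet the threshold.

13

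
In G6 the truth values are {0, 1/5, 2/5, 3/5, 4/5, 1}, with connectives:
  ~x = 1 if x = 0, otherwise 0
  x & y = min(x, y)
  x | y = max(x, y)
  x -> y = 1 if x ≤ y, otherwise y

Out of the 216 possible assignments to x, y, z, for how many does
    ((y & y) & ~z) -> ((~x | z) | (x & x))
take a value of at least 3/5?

209

value 1: 206 assignments (counts)
value 4/5: 1 assignment (counts)
value 3/5: 2 assignments (counts)
value 2/5: 3 assignments
value 1/5: 4 assignments
So 209 of the 216 assignments meet the threshold.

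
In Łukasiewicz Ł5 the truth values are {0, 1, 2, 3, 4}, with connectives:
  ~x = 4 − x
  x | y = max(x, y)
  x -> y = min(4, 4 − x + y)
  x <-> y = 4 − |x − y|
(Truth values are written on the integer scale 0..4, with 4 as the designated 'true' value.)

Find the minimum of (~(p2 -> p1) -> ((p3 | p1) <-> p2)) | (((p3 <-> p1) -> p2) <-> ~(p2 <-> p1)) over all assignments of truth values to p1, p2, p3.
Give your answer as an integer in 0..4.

Take p1 = 0, p2 = 3, p3 = 1:
p2 -> p1 = 3 -> 0 = 1
~(p2 -> p1) = ~1 = 3
p3 | p1 = 1 | 0 = 1
(p3 | p1) <-> p2 = 1 <-> 3 = 2
~(p2 -> p1) -> ((p3 | p1) <-> p2) = 3 -> 2 = 3
p3 <-> p1 = 1 <-> 0 = 3
(p3 <-> p1) -> p2 = 3 -> 3 = 4
p2 <-> p1 = 3 <-> 0 = 1
~(p2 <-> p1) = ~1 = 3
((p3 <-> p1) -> p2) <-> ~(p2 <-> p1) = 4 <-> 3 = 3
(~(p2 -> p1) -> ((p3 | p1) <-> p2)) | (((p3 <-> p1) -> p2) <-> ~(p2 <-> p1)) = 3 | 3 = 3
No assignment yields a value below 3, so this is the minimum.

3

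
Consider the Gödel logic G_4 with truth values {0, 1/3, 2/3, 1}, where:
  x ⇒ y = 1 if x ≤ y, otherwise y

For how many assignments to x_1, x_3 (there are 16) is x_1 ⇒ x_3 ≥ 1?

x_1 = 0, x_3 = 0 ↦ 1  ≥
x_1 = 0, x_3 = 1/3 ↦ 1  ≥
x_1 = 0, x_3 = 2/3 ↦ 1  ≥
x_1 = 0, x_3 = 1 ↦ 1  ≥
x_1 = 1/3, x_3 = 0 ↦ 0  <
x_1 = 1/3, x_3 = 1/3 ↦ 1  ≥
x_1 = 1/3, x_3 = 2/3 ↦ 1  ≥
x_1 = 1/3, x_3 = 1 ↦ 1  ≥
x_1 = 2/3, x_3 = 0 ↦ 0  <
x_1 = 2/3, x_3 = 1/3 ↦ 1/3  <
x_1 = 2/3, x_3 = 2/3 ↦ 1  ≥
x_1 = 2/3, x_3 = 1 ↦ 1  ≥
x_1 = 1, x_3 = 0 ↦ 0  <
x_1 = 1, x_3 = 1/3 ↦ 1/3  <
x_1 = 1, x_3 = 2/3 ↦ 2/3  <
x_1 = 1, x_3 = 1 ↦ 1  ≥
So 10 of the 16 assignments meet the threshold.

10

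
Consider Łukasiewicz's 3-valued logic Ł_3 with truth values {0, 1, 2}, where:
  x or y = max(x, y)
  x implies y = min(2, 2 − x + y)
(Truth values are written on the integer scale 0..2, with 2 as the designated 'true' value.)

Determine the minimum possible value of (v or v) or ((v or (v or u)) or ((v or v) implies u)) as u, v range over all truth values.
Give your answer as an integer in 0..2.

1

Take u = 0, v = 1:
v or v = 1 or 1 = 1
v or u = 1 or 0 = 1
v or (v or u) = 1 or 1 = 1
v or v = 1 or 1 = 1
(v or v) implies u = 1 implies 0 = 1
(v or (v or u)) or ((v or v) implies u) = 1 or 1 = 1
(v or v) or ((v or (v or u)) or ((v or v) implies u)) = 1 or 1 = 1
No assignment yields a value below 1, so this is the minimum.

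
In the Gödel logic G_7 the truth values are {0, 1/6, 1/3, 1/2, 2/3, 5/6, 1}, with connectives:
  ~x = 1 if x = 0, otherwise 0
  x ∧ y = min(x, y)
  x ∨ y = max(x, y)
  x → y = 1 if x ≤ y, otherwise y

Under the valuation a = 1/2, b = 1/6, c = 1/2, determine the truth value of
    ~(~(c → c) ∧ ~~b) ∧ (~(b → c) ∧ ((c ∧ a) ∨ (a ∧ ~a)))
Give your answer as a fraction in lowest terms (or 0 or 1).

0

c → c = 1/2 → 1/2 = 1
~(c → c) = ~1 = 0
~b = ~1/6 = 0
~~b = ~0 = 1
~(c → c) ∧ ~~b = 0 ∧ 1 = 0
~(~(c → c) ∧ ~~b) = ~0 = 1
b → c = 1/6 → 1/2 = 1
~(b → c) = ~1 = 0
c ∧ a = 1/2 ∧ 1/2 = 1/2
~a = ~1/2 = 0
a ∧ ~a = 1/2 ∧ 0 = 0
(c ∧ a) ∨ (a ∧ ~a) = 1/2 ∨ 0 = 1/2
~(b → c) ∧ ((c ∧ a) ∨ (a ∧ ~a)) = 0 ∧ 1/2 = 0
~(~(c → c) ∧ ~~b) ∧ (~(b → c) ∧ ((c ∧ a) ∨ (a ∧ ~a))) = 1 ∧ 0 = 0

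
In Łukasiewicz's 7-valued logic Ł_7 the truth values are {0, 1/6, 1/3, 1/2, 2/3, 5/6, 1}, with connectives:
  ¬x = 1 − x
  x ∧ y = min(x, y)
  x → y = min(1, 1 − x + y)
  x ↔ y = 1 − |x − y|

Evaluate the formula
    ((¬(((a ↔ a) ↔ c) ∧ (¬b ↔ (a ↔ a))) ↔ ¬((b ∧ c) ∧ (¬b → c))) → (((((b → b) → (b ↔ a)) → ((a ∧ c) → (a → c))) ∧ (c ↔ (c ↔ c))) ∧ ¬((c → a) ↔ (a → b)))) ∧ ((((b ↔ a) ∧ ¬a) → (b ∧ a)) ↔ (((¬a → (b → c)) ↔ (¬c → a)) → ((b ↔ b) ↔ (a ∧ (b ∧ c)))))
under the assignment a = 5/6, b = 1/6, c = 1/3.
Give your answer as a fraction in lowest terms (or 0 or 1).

a ↔ a = 5/6 ↔ 5/6 = 1
(a ↔ a) ↔ c = 1 ↔ 1/3 = 1/3
¬b = ¬1/6 = 5/6
a ↔ a = 5/6 ↔ 5/6 = 1
¬b ↔ (a ↔ a) = 5/6 ↔ 1 = 5/6
((a ↔ a) ↔ c) ∧ (¬b ↔ (a ↔ a)) = 1/3 ∧ 5/6 = 1/3
¬(((a ↔ a) ↔ c) ∧ (¬b ↔ (a ↔ a))) = ¬1/3 = 2/3
b ∧ c = 1/6 ∧ 1/3 = 1/6
¬b = ¬1/6 = 5/6
¬b → c = 5/6 → 1/3 = 1/2
(b ∧ c) ∧ (¬b → c) = 1/6 ∧ 1/2 = 1/6
¬((b ∧ c) ∧ (¬b → c)) = ¬1/6 = 5/6
¬(((a ↔ a) ↔ c) ∧ (¬b ↔ (a ↔ a))) ↔ ¬((b ∧ c) ∧ (¬b → c)) = 2/3 ↔ 5/6 = 5/6
b → b = 1/6 → 1/6 = 1
b ↔ a = 1/6 ↔ 5/6 = 1/3
(b → b) → (b ↔ a) = 1 → 1/3 = 1/3
a ∧ c = 5/6 ∧ 1/3 = 1/3
a → c = 5/6 → 1/3 = 1/2
(a ∧ c) → (a → c) = 1/3 → 1/2 = 1
((b → b) → (b ↔ a)) → ((a ∧ c) → (a → c)) = 1/3 → 1 = 1
c ↔ c = 1/3 ↔ 1/3 = 1
c ↔ (c ↔ c) = 1/3 ↔ 1 = 1/3
(((b → b) → (b ↔ a)) → ((a ∧ c) → (a → c))) ∧ (c ↔ (c ↔ c)) = 1 ∧ 1/3 = 1/3
c → a = 1/3 → 5/6 = 1
a → b = 5/6 → 1/6 = 1/3
(c → a) ↔ (a → b) = 1 ↔ 1/3 = 1/3
¬((c → a) ↔ (a → b)) = ¬1/3 = 2/3
((((b → b) → (b ↔ a)) → ((a ∧ c) → (a → c))) ∧ (c ↔ (c ↔ c))) ∧ ¬((c → a) ↔ (a → b)) = 1/3 ∧ 2/3 = 1/3
(¬(((a ↔ a) ↔ c) ∧ (¬b ↔ (a ↔ a))) ↔ ¬((b ∧ c) ∧ (¬b → c))) → (((((b → b) → (b ↔ a)) → ((a ∧ c) → (a → c))) ∧ (c ↔ (c ↔ c))) ∧ ¬((c → a) ↔ (a → b))) = 5/6 → 1/3 = 1/2
b ↔ a = 1/6 ↔ 5/6 = 1/3
¬a = ¬5/6 = 1/6
(b ↔ a) ∧ ¬a = 1/3 ∧ 1/6 = 1/6
b ∧ a = 1/6 ∧ 5/6 = 1/6
((b ↔ a) ∧ ¬a) → (b ∧ a) = 1/6 → 1/6 = 1
¬a = ¬5/6 = 1/6
b → c = 1/6 → 1/3 = 1
¬a → (b → c) = 1/6 → 1 = 1
¬c = ¬1/3 = 2/3
¬c → a = 2/3 → 5/6 = 1
(¬a → (b → c)) ↔ (¬c → a) = 1 ↔ 1 = 1
b ↔ b = 1/6 ↔ 1/6 = 1
b ∧ c = 1/6 ∧ 1/3 = 1/6
a ∧ (b ∧ c) = 5/6 ∧ 1/6 = 1/6
(b ↔ b) ↔ (a ∧ (b ∧ c)) = 1 ↔ 1/6 = 1/6
((¬a → (b → c)) ↔ (¬c → a)) → ((b ↔ b) ↔ (a ∧ (b ∧ c))) = 1 → 1/6 = 1/6
(((b ↔ a) ∧ ¬a) → (b ∧ a)) ↔ (((¬a → (b → c)) ↔ (¬c → a)) → ((b ↔ b) ↔ (a ∧ (b ∧ c)))) = 1 ↔ 1/6 = 1/6
((¬(((a ↔ a) ↔ c) ∧ (¬b ↔ (a ↔ a))) ↔ ¬((b ∧ c) ∧ (¬b → c))) → (((((b → b) → (b ↔ a)) → ((a ∧ c) → (a → c))) ∧ (c ↔ (c ↔ c))) ∧ ¬((c → a) ↔ (a → b)))) ∧ ((((b ↔ a) ∧ ¬a) → (b ∧ a)) ↔ (((¬a → (b → c)) ↔ (¬c → a)) → ((b ↔ b) ↔ (a ∧ (b ∧ c))))) = 1/2 ∧ 1/6 = 1/6

1/6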